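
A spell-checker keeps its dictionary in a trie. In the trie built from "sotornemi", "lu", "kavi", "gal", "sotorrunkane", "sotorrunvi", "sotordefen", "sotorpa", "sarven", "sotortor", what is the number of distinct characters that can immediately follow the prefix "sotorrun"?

2

The children of the "sotorrun" node are the distinct next characters among strings starting with "sotorrun".
Characters that immediately follow "sotorrun" among the stored strings: {k, v}.
That node has 2 child edges.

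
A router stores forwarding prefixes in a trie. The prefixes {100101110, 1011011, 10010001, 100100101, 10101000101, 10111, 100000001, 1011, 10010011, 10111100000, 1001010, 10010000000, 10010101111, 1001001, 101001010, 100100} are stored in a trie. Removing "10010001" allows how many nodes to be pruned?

1

Walk "10010001" from the leaf back toward the root, removing each node that no remaining word uses.
The suffix "1" (1 node) is used only by "10010001"; the node for "1001000" still has the child "0", so pruning stops there.
Nodes removed: 1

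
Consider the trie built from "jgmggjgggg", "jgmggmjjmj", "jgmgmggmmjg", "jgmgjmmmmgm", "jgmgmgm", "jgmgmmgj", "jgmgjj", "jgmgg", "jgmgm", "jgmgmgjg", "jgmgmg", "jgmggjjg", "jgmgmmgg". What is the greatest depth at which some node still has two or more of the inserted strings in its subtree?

Look for the deepest trie node that still has at least two words in its subtree.
"jgmgmmgg" and "jgmgmmgj" agree on "jgmgmmg" (7 characters) before diverging; nothing deeper is shared.
Longest shared-prefix length: 7

7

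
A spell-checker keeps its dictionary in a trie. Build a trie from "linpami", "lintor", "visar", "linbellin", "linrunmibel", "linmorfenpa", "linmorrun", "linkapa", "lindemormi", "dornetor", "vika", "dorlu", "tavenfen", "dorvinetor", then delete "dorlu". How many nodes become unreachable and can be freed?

2

Walk "dorlu" from the leaf back toward the root, removing each node that no remaining word uses.
The suffix "lu" (2 nodes) is used only by "dorlu"; the node for "dor" still has the child "n", so pruning stops there.
Nodes removed: 2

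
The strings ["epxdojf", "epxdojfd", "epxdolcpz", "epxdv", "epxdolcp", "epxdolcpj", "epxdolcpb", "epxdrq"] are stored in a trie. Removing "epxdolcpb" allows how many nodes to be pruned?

1

A node on "epxdolcpb"'s path can go only if nothing else ends at it or branches off below it.
The suffix "b" (1 node) is used only by "epxdolcpb"; the node for "epxdolcp" still has the child "z", so pruning stops there.
Nodes removed: 1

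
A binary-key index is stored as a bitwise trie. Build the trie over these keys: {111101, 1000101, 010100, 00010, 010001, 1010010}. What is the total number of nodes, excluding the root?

30

Trie structure (* marks end of a word):
(root)
├─ 0
│  ├─ 0
│  │  └─ 0
│  │     └─ 1
│  │        └─ 0 *
│  └─ 1
│     └─ 0
│        ├─ 0
│        │  └─ 0
│        │     └─ 1 *
│        └─ 1
│           └─ 0
│              └─ 0 *
└─ 1
   ├─ 0
   │  ├─ 0
   │  │  └─ 0
   │  │     └─ 1
   │  │        └─ 0
   │  │           └─ 1 *
   │  └─ 1
   │     └─ 0
   │        └─ 0
   │           └─ 1
   │              └─ 0 *
   └─ 1
      └─ 1
         └─ 1
            └─ 0
               └─ 1 *
Counting every labelled node above: 30.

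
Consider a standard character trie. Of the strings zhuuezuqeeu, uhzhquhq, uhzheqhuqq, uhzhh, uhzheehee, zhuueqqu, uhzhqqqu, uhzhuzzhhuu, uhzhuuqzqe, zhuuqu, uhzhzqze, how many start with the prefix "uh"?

Filter for entries beginning with "uh":
Matches: "uhzheehee", "uhzheqhuqq", "uhzhh", "uhzhqqqu", "uhzhquhq", "uhzhuuqzqe", "uhzhuzzhhuu", "uhzhzqze"
Count: 8

8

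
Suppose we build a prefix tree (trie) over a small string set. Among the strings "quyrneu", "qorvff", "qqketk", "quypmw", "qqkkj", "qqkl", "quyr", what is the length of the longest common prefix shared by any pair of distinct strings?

4

Equivalently: take the maximum, over all pairs, of their longest common prefix length.
"quyr" and "quyrneu" agree on "quyr" (4 characters) before diverging; nothing deeper is shared.
Longest shared-prefix length: 4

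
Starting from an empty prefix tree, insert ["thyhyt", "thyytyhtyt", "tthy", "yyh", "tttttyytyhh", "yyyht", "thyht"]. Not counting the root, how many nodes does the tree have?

32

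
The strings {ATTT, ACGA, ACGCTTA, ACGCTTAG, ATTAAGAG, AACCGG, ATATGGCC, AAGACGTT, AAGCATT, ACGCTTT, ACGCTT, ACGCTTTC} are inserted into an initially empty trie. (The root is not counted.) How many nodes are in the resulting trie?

40

Trace insertions, counting only characters that open a new branch:
  "ATTT" → 4 new (A, T, T, T)
  "ACGA" → prefix "A" already present; 3 new (C, G, A)
  "ACGCTTA" → prefix "ACG" already present; 4 new (C, T, T, A)
  "ACGCTTAG" → prefix "ACGCTTA" already present; 1 new (G)
  "ATTAAGAG" → prefix "ATT" already present; 5 new (A, A, G, A, G)
  "AACCGG" → prefix "A" already present; 5 new (A, C, C, G, G)
  "ATATGGCC" → prefix "AT" already present; 6 new (A, T, G, G, C, C)
  "AAGACGTT" → prefix "AA" already present; 6 new (G, A, C, G, T, T)
  "AAGCATT" → prefix "AAG" already present; 4 new (C, A, T, T)
  "ACGCTTT" → prefix "ACGCTT" already present; 1 new (T)
  "ACGCTT" → prefix "ACGCTT" already present; 0 new (none)
  "ACGCTTTC" → prefix "ACGCTTT" already present; 1 new (C)
Total nodes = 4 + 3 + 4 + 1 + 5 + 5 + 6 + 6 + 4 + 1 + 0 + 1 = 40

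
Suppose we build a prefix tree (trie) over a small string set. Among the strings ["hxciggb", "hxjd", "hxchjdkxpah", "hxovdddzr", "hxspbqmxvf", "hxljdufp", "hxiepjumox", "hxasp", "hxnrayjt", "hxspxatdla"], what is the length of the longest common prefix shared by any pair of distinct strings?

4

Look for the deepest trie node that still has at least two words in its subtree.
e.g. "hxspbqmxvf" and "hxspxatdla" share the prefix "hxsp" of length 4; no pair shares a longer one.
Longest shared-prefix length: 4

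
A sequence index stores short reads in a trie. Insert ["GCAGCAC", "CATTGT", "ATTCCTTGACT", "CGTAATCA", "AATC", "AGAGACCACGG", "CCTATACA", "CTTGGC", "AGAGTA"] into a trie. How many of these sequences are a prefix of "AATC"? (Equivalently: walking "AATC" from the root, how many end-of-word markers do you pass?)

1

Check each prefix of "AATC" against the stored set — each match is an end-marker on the path.
Prefixes of the query that are stored words: "AATC"
Count: 1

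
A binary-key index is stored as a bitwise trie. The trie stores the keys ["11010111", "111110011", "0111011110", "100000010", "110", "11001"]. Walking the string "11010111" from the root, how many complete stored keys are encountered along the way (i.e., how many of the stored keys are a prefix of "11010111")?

Walk "11010111" from the root; an end-of-word marker is hit whenever a stored word is a prefix of "11010111".
Prefixes of the query that are stored words: "110", "11010111"
Count: 2

2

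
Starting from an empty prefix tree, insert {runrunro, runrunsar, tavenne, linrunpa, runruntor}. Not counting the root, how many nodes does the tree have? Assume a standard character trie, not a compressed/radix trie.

For each word, the new-node count is its length minus the longest prefix already in the trie:
  "runrunro" → 8 new (r, u, n, r, u, n, r, o)
  "runrunsar" → prefix "runrun" already present; 3 new (s, a, r)
  "tavenne" → 7 new (t, a, v, e, n, n, e)
  "linrunpa" → 8 new (l, i, n, r, u, n, p, a)
  "runruntor" → prefix "runrun" already present; 3 new (t, o, r)
Total nodes = 8 + 3 + 7 + 8 + 3 = 29

29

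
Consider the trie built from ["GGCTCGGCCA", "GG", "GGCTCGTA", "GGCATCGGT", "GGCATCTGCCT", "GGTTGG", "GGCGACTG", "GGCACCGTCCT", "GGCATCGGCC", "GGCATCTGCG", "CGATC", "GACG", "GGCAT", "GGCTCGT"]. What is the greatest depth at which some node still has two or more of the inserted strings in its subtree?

The deepest shared node is where two words last agree before diverging.
e.g. "GGCATCTGCCT" and "GGCATCTGCG" share the prefix "GGCATCTGC" of length 9; no pair shares a longer one.
Longest shared-prefix length: 9

9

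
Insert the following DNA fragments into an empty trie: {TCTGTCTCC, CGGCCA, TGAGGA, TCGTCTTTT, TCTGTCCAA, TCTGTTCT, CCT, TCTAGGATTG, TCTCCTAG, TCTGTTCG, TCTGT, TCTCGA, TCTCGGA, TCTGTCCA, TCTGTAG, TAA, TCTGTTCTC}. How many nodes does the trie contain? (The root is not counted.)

Trace insertions, counting only characters that open a new branch:
  "TCTGTCTCC" → 9 new (T, C, T, G, T, C, T, C, C)
  "CGGCCA" → 6 new (C, G, G, C, C, A)
  "TGAGGA" → prefix "T" already present; 5 new (G, A, G, G, A)
  "TCGTCTTTT" → prefix "TC" already present; 7 new (G, T, C, T, T, T, T)
  "TCTGTCCAA" → prefix "TCTGTC" already present; 3 new (C, A, A)
  "TCTGTTCT" → prefix "TCTGT" already present; 3 new (T, C, T)
  "CCT" → prefix "C" already present; 2 new (C, T)
  "TCTAGGATTG" → prefix "TCT" already present; 7 new (A, G, G, A, T, T, G)
  "TCTCCTAG" → prefix "TCT" already present; 5 new (C, C, T, A, G)
  "TCTGTTCG" → prefix "TCTGTTC" already present; 1 new (G)
  "TCTGT" → prefix "TCTGT" already present; 0 new (none)
  "TCTCGA" → prefix "TCTC" already present; 2 new (G, A)
  "TCTCGGA" → prefix "TCTCG" already present; 2 new (G, A)
  "TCTGTCCA" → prefix "TCTGTCCA" already present; 0 new (none)
  "TCTGTAG" → prefix "TCTGT" already present; 2 new (A, G)
  "TAA" → prefix "T" already present; 2 new (A, A)
  "TCTGTTCTC" → prefix "TCTGTTCT" already present; 1 new (C)
Total nodes = 9 + 6 + 5 + 7 + 3 + 3 + 2 + 7 + 5 + 1 + 0 + 2 + 2 + 0 + 2 + 2 + 1 = 57

57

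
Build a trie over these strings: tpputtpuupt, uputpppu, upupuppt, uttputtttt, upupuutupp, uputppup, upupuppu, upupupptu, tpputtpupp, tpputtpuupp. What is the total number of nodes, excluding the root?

45

Trace insertions, counting only characters that open a new branch:
  "tpputtpuupt" → 11 new (t, p, p, u, t, t, p, u, u, p, t)
  "uputpppu" → 8 new (u, p, u, t, p, p, p, u)
  "upupuppt" → prefix "upu" already present; 5 new (p, u, p, p, t)
  "uttputtttt" → prefix "u" already present; 9 new (t, t, p, u, t, t, t, t, t)
  "upupuutupp" → prefix "upupu" already present; 5 new (u, t, u, p, p)
  "uputppup" → prefix "uputpp" already present; 2 new (u, p)
  "upupuppu" → prefix "upupupp" already present; 1 new (u)
  "upupupptu" → prefix "upupuppt" already present; 1 new (u)
  "tpputtpupp" → prefix "tpputtpu" already present; 2 new (p, p)
  "tpputtpuupp" → prefix "tpputtpuup" already present; 1 new (p)
Total nodes = 11 + 8 + 5 + 9 + 5 + 2 + 1 + 1 + 2 + 1 = 45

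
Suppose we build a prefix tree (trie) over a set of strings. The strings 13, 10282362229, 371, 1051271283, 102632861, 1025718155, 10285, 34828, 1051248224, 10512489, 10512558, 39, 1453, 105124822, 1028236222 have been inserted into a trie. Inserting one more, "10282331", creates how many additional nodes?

The longest prefix of "10282331" already in the trie is "102823" (length 6).
So 8 − 6 = 2 new nodes.

2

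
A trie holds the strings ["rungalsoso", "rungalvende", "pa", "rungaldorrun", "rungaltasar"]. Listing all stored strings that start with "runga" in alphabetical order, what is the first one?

rungaldorrun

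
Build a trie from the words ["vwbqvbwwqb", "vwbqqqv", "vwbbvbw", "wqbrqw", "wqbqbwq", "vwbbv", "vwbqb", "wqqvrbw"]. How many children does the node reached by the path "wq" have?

2

Walk "wq" from the root, arriving at one node.
Distinct next characters after "wq": b, q.
That node has 2 child edges.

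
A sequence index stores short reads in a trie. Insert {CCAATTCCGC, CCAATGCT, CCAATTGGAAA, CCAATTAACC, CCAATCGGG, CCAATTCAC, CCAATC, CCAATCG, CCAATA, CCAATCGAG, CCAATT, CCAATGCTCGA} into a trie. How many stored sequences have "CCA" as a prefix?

Walk to "CCA"; the words in its subtree are exactly those with that prefix.
Words under "CCA": CCAATA, CCAATC, CCAATCG, CCAATCGAG, CCAATCGGG, CCAATGCT, CCAATGCTCGA, CCAATT, CCAATTAACC, CCAATTCAC, CCAATTCCGC, CCAATTGGAAA
Count: 12

12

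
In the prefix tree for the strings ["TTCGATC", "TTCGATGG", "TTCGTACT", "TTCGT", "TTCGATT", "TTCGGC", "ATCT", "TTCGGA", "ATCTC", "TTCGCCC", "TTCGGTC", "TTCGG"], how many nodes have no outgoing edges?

9

A leaf is a node with no children — equivalently, the end of a word that is not a proper prefix of any other stored word.
Those words: "ATCTC", "TTCGATC", "TTCGATGG", "TTCGATT", "TTCGCCC", "TTCGGA", "TTCGGC", "TTCGGTC", "TTCGTACT"
Leaf count: 9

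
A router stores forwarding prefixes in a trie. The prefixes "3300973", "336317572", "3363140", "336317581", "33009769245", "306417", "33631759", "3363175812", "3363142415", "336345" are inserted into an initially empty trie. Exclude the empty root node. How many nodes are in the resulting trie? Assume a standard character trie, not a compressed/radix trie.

Insert word by word; a character creates a node only if that edge doesn't already exist:
  "3300973" → 7 new (3, 3, 0, 0, 9, 7, 3)
  "336317572" → prefix "33" already present; 7 new (6, 3, 1, 7, 5, 7, 2)
  "3363140" → prefix "33631" already present; 2 new (4, 0)
  "336317581" → prefix "3363175" already present; 2 new (8, 1)
  "33009769245" → prefix "330097" already present; 5 new (6, 9, 2, 4, 5)
  "306417" → prefix "3" already present; 5 new (0, 6, 4, 1, 7)
  "33631759" → prefix "3363175" already present; 1 new (9)
  "3363175812" → prefix "336317581" already present; 1 new (2)
  "3363142415" → prefix "336314" already present; 4 new (2, 4, 1, 5)
  "336345" → prefix "3363" already present; 2 new (4, 5)
Total nodes = 7 + 7 + 2 + 2 + 5 + 5 + 1 + 1 + 4 + 2 = 36

36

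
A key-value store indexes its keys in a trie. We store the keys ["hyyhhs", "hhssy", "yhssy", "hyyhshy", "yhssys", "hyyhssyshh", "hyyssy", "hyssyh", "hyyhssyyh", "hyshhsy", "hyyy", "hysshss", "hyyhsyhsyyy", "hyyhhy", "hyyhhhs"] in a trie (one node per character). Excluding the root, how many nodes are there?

For each word, the new-node count is its length minus the longest prefix already in the trie:
  "hyyhhs" → 6 new (h, y, y, h, h, s)
  "hhssy" → prefix "h" already present; 4 new (h, s, s, y)
  "yhssy" → 5 new (y, h, s, s, y)
  "hyyhshy" → prefix "hyyh" already present; 3 new (s, h, y)
  "yhssys" → prefix "yhssy" already present; 1 new (s)
  "hyyhssyshh" → prefix "hyyhs" already present; 5 new (s, y, s, h, h)
  "hyyssy" → prefix "hyy" already present; 3 new (s, s, y)
  "hyssyh" → prefix "hy" already present; 4 new (s, s, y, h)
  "hyyhssyyh" → prefix "hyyhssy" already present; 2 new (y, h)
  "hyshhsy" → prefix "hys" already present; 4 new (h, h, s, y)
  "hyyy" → prefix "hyy" already present; 1 new (y)
  "hysshss" → prefix "hyss" already present; 3 new (h, s, s)
  "hyyhsyhsyyy" → prefix "hyyhs" already present; 6 new (y, h, s, y, y, y)
  "hyyhhy" → prefix "hyyhh" already present; 1 new (y)
  "hyyhhhs" → prefix "hyyhh" already present; 2 new (h, s)
Total nodes = 6 + 4 + 5 + 3 + 1 + 5 + 3 + 4 + 2 + 4 + 1 + 3 + 6 + 1 + 2 = 50

50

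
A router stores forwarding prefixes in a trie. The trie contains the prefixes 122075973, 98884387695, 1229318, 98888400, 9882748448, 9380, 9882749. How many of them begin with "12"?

Walk to "12"; the words in its subtree are exactly those with that prefix.
Matches: "122075973", "1229318"
Count: 2

2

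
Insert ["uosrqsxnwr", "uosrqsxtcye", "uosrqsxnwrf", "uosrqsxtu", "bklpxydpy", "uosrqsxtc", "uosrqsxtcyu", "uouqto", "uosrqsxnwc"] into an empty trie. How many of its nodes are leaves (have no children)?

7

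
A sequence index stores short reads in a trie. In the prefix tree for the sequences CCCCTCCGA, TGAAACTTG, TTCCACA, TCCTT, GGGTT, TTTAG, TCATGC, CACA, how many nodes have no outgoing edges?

8

A leaf is a node with no children — equivalently, the end of a word that is not a proper prefix of any other stored word.
Those words: "CACA", "CCCCTCCGA", "GGGTT", "TCATGC", "TCCTT", "TGAAACTTG", "TTCCACA", "TTTAG"
Leaf count: 8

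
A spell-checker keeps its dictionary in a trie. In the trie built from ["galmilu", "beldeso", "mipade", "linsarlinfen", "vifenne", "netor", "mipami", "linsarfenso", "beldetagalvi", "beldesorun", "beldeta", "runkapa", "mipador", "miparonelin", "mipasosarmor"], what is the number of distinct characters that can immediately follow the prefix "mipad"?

2

Walk "mipad" from the root, arriving at one node.
Characters that immediately follow "mipad" among the stored strings: {e, o}.
That node has 2 child edges.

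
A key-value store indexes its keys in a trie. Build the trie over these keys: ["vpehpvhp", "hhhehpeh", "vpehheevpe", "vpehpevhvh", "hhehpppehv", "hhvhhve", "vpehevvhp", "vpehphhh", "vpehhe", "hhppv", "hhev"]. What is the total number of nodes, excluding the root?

52

Count nodes per top-level branch (shared prefixes stored once):
  'h'-branch (hhehpppehv, hhev, hhhehpeh, hhppv, hhvhhve): 25 nodes
  'v'-branch (vpehevvhp, vpehhe, vpehheevpe, vpehpevhvh, vpehphhh, vpehpvhp): 27 nodes
Sum: 52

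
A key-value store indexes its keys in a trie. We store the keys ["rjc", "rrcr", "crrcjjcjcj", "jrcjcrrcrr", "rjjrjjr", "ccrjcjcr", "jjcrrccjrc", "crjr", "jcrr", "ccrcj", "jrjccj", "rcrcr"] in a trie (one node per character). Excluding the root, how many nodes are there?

Insert word by word; a character creates a node only if that edge doesn't already exist:
  "rjc" → 3 new (r, j, c)
  "rrcr" → prefix "r" already present; 3 new (r, c, r)
  "crrcjjcjcj" → 10 new (c, r, r, c, j, j, c, j, c, j)
  "jrcjcrrcrr" → 10 new (j, r, c, j, c, r, r, c, r, r)
  "rjjrjjr" → prefix "rj" already present; 5 new (j, r, j, j, r)
  "ccrjcjcr" → prefix "c" already present; 7 new (c, r, j, c, j, c, r)
  "jjcrrccjrc" → prefix "j" already present; 9 new (j, c, r, r, c, c, j, r, c)
  "crjr" → prefix "cr" already present; 2 new (j, r)
  "jcrr" → prefix "j" already present; 3 new (c, r, r)
  "ccrcj" → prefix "ccr" already present; 2 new (c, j)
  "jrjccj" → prefix "jr" already present; 4 new (j, c, c, j)
  "rcrcr" → prefix "r" already present; 4 new (c, r, c, r)
Total nodes = 3 + 3 + 10 + 10 + 5 + 7 + 9 + 2 + 3 + 2 + 4 + 4 = 62

62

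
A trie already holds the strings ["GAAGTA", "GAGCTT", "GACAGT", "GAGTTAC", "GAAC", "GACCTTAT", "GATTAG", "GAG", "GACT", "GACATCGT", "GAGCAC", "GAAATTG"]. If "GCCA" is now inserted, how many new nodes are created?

Walking "GCCA" from the root, the first 1 characters ("G") follow existing edges; "C" is the first miss.
Each of the 3 remaining characters creates one node.

3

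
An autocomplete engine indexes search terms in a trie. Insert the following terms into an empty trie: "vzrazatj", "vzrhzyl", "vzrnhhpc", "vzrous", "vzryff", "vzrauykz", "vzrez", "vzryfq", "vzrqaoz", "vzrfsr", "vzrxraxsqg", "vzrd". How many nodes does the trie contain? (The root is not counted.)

45

For each word, the new-node count is its length minus the longest prefix already in the trie:
  "vzrazatj" → 8 new (v, z, r, a, z, a, t, j)
  "vzrhzyl" → prefix "vzr" already present; 4 new (h, z, y, l)
  "vzrnhhpc" → prefix "vzr" already present; 5 new (n, h, h, p, c)
  "vzrous" → prefix "vzr" already present; 3 new (o, u, s)
  "vzryff" → prefix "vzr" already present; 3 new (y, f, f)
  "vzrauykz" → prefix "vzra" already present; 4 new (u, y, k, z)
  "vzrez" → prefix "vzr" already present; 2 new (e, z)
  "vzryfq" → prefix "vzryf" already present; 1 new (q)
  "vzrqaoz" → prefix "vzr" already present; 4 new (q, a, o, z)
  "vzrfsr" → prefix "vzr" already present; 3 new (f, s, r)
  "vzrxraxsqg" → prefix "vzr" already present; 7 new (x, r, a, x, s, q, g)
  "vzrd" → prefix "vzr" already present; 1 new (d)
Total nodes = 8 + 4 + 5 + 3 + 3 + 4 + 2 + 1 + 4 + 3 + 7 + 1 = 45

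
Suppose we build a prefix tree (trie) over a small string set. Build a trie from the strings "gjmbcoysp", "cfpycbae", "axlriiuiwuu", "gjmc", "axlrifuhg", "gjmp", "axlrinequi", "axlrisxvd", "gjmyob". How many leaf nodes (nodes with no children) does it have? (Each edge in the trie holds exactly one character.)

Leaves are exactly the stored words that no other stored word extends.
Those words: "axlrifuhg", "axlriiuiwuu", "axlrinequi", "axlrisxvd", "cfpycbae", "gjmbcoysp", "gjmc", "gjmp", "gjmyob"
Leaf count: 9

9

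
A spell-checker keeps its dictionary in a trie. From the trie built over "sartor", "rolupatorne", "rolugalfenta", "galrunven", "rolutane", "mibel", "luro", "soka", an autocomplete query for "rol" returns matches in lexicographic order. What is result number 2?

rolupatorne

Filter for "rol…" and sort: "rolugalfenta", "rolupatorne", "rolutane"
Position 2: rolupatorne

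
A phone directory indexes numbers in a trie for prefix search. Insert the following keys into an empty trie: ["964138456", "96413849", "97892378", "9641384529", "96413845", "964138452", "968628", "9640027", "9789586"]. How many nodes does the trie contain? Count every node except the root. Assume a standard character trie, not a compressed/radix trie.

30

Trie structure (* marks end of a word):
(root)
└─ 9
   ├─ 6
   │  ├─ 4
   │  │  ├─ 0
   │  │  │  └─ 0
   │  │  │     └─ 2
   │  │  │        └─ 7 *
   │  │  └─ 1
   │  │     └─ 3
   │  │        └─ 8
   │  │           └─ 4
   │  │              ├─ 5 *
   │  │              │  ├─ 2 *
   │  │              │  │  └─ 9 *
   │  │              │  └─ 6 *
   │  │              └─ 9 *
   │  └─ 8
   │     └─ 6
   │        └─ 2
   │           └─ 8 *
   └─ 7
      └─ 8
         └─ 9
            ├─ 2
            │  └─ 3
            │     └─ 7
            │        └─ 8 *
            └─ 5
               └─ 8
                  └─ 6 *
Counting every labelled node above: 30.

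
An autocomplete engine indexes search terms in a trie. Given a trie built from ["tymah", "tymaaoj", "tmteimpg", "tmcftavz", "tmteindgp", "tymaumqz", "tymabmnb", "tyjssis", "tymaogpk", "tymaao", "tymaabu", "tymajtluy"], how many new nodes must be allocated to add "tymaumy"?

1

"tymaum" is already a path in the trie; the remaining "y" must be added.
New nodes needed: |"tymaumy"| − 6 = 7 − 6 = 1.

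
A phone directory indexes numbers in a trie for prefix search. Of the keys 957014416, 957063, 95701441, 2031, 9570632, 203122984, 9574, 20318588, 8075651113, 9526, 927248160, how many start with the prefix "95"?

Traverse to the node for "95", then collect every word in that subtree.
Matches: "9526", "95701441", "957014416", "957063", "9570632", "9574"
Count: 6

6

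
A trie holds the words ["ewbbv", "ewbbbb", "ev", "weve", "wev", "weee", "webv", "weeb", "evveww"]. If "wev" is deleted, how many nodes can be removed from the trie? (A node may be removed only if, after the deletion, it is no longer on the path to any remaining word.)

A node on "wev"'s path can go only if nothing else ends at it or branches off below it.
Every node on "wev" is still needed (e.g. by "weve"), so nothing is freed.
Nodes removed: 0

0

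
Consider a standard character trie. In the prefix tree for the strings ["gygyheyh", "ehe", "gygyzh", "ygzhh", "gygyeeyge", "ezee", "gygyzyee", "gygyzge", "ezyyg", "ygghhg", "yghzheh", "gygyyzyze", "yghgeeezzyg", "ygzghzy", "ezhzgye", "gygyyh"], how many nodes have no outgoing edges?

A leaf is a node with no children — equivalently, the end of a word that is not a proper prefix of any other stored word.
Those words: "ehe", "ezee", "ezhzgye", "ezyyg", "gygyeeyge", "gygyheyh", "gygyyh", "gygyyzyze", "gygyzge", "gygyzh", "gygyzyee", "ygghhg", "yghgeeezzyg", "yghzheh", "ygzghzy", "ygzhh"
Leaf count: 16

16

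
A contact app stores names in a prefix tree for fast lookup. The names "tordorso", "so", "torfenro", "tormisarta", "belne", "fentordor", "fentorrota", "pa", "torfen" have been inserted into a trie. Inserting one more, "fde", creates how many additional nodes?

Walking "fde" from the root, the first 1 characters ("f") follow existing edges; "d" is the first miss.
So 3 − 1 = 2 new nodes.

2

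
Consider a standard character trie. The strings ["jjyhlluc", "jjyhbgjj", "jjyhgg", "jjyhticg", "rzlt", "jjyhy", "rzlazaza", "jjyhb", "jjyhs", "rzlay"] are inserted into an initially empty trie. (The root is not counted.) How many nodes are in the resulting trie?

30

For each word, the new-node count is its length minus the longest prefix already in the trie:
  "jjyhlluc" → 8 new (j, j, y, h, l, l, u, c)
  "jjyhbgjj" → prefix "jjyh" already present; 4 new (b, g, j, j)
  "jjyhgg" → prefix "jjyh" already present; 2 new (g, g)
  "jjyhticg" → prefix "jjyh" already present; 4 new (t, i, c, g)
  "rzlt" → 4 new (r, z, l, t)
  "jjyhy" → prefix "jjyh" already present; 1 new (y)
  "rzlazaza" → prefix "rzl" already present; 5 new (a, z, a, z, a)
  "jjyhb" → prefix "jjyhb" already present; 0 new (none)
  "jjyhs" → prefix "jjyh" already present; 1 new (s)
  "rzlay" → prefix "rzla" already present; 1 new (y)
Total nodes = 8 + 4 + 2 + 4 + 4 + 1 + 5 + 0 + 1 + 1 = 30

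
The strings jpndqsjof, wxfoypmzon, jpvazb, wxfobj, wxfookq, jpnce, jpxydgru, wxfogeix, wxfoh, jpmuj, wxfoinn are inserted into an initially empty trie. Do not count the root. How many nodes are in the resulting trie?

47

Insert word by word; a character creates a node only if that edge doesn't already exist:
  "jpndqsjof" → 9 new (j, p, n, d, q, s, j, o, f)
  "wxfoypmzon" → 10 new (w, x, f, o, y, p, m, z, o, n)
  "jpvazb" → prefix "jp" already present; 4 new (v, a, z, b)
  "wxfobj" → prefix "wxfo" already present; 2 new (b, j)
  "wxfookq" → prefix "wxfo" already present; 3 new (o, k, q)
  "jpnce" → prefix "jpn" already present; 2 new (c, e)
  "jpxydgru" → prefix "jp" already present; 6 new (x, y, d, g, r, u)
  "wxfogeix" → prefix "wxfo" already present; 4 new (g, e, i, x)
  "wxfoh" → prefix "wxfo" already present; 1 new (h)
  "jpmuj" → prefix "jp" already present; 3 new (m, u, j)
  "wxfoinn" → prefix "wxfo" already present; 3 new (i, n, n)
Total nodes = 9 + 10 + 4 + 2 + 3 + 2 + 6 + 4 + 1 + 3 + 3 = 47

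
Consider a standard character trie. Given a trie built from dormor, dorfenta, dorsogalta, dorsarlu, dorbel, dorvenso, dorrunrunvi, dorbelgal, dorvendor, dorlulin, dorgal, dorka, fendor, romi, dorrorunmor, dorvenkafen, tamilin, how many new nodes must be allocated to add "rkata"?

4

Walking "rkata" from the root, the first 1 characters ("r") follow existing edges; "k" is the first miss.
New nodes needed: |"rkata"| − 1 = 5 − 1 = 4.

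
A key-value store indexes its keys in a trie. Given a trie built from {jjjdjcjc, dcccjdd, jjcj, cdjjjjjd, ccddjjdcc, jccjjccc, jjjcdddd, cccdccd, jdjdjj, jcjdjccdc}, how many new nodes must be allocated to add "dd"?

"d" is already a path in the trie; the remaining "d" must be added.
Each of the 1 remaining characters creates one node.

1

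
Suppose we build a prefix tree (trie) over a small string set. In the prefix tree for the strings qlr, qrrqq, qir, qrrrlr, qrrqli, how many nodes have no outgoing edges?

5

Leaves are exactly the stored words that no other stored word extends.
Those words: "qir", "qlr", "qrrqli", "qrrqq", "qrrrlr"
Leaf count: 5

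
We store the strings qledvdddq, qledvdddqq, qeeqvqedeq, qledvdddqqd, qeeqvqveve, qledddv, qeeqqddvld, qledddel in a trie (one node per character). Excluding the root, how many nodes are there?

Trie structure (* marks end of a word):
(root)
└─ q
   ├─ e
   │  └─ e
   │     └─ q
   │        ├─ q
   │        │  └─ d
   │        │     └─ d
   │        │        └─ v
   │        │           └─ l
   │        │              └─ d *
   │        └─ v
   │           └─ q
   │              ├─ e
   │              │  └─ d
   │              │     └─ e
   │              │        └─ q *
   │              └─ v
   │                 └─ e
   │                    └─ v
   │                       └─ e *
   └─ l
      └─ e
         └─ d
            ├─ d
            │  └─ d
            │     ├─ e
            │     │  └─ l *
            │     └─ v *
            └─ v
               └─ d
                  └─ d
                     └─ d
                        └─ q *
                           └─ q *
                              └─ d *
Counting every labelled node above: 35.

35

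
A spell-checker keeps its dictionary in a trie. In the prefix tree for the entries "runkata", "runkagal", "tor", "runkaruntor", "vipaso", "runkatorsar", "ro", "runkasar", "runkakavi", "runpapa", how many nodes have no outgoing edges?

Leaves are exactly the stored words that no other stored word extends.
Those words: "ro", "runkagal", "runkakavi", "runkaruntor", "runkasar", "runkata", "runkatorsar", "runpapa", "tor", "vipaso"
Leaf count: 10

10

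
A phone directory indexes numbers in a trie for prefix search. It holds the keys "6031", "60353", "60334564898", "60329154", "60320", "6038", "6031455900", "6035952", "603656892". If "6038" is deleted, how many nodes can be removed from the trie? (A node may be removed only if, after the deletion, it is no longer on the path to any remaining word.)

Walk "6038" from the leaf back toward the root, removing each node that no remaining word uses.
The suffix "8" (1 node) is used only by "6038"; the node for "603" still has the child "1", so pruning stops there.
Nodes removed: 1

1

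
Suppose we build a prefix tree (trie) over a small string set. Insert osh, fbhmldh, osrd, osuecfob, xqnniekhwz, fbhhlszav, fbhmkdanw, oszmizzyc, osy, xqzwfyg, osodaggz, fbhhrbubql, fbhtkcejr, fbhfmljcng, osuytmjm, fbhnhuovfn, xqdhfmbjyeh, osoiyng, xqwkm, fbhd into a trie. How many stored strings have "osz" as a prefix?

Traverse to the node for "osz", then collect every word in that subtree.
Matches: "oszmizzyc"
Count: 1

1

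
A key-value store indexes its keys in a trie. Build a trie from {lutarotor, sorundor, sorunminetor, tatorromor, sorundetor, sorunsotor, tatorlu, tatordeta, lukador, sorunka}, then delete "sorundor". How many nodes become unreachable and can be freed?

2

A node on "sorundor"'s path can go only if nothing else ends at it or branches off below it.
The suffix "or" (2 nodes) is used only by "sorundor"; the node for "sorund" still has the child "e", so pruning stops there.
Nodes removed: 2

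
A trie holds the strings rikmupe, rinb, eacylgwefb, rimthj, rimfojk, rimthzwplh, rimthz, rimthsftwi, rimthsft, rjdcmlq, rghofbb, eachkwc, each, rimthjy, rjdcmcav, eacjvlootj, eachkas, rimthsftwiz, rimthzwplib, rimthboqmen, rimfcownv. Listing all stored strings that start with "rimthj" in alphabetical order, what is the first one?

rimthj

Words with prefix "rimthj", in lexicographic order: "rimthj", "rimthjy"
The 1st is rimthj.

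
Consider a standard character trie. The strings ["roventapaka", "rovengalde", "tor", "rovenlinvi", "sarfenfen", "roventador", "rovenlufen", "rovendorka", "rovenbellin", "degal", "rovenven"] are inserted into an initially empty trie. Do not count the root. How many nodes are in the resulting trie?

59

Insert word by word; a character creates a node only if that edge doesn't already exist:
  "roventapaka" → 11 new (r, o, v, e, n, t, a, p, a, k, a)
  "rovengalde" → prefix "roven" already present; 5 new (g, a, l, d, e)
  "tor" → 3 new (t, o, r)
  "rovenlinvi" → prefix "roven" already present; 5 new (l, i, n, v, i)
  "sarfenfen" → 9 new (s, a, r, f, e, n, f, e, n)
  "roventador" → prefix "roventa" already present; 3 new (d, o, r)
  "rovenlufen" → prefix "rovenl" already present; 4 new (u, f, e, n)
  "rovendorka" → prefix "roven" already present; 5 new (d, o, r, k, a)
  "rovenbellin" → prefix "roven" already present; 6 new (b, e, l, l, i, n)
  "degal" → 5 new (d, e, g, a, l)
  "rovenven" → prefix "roven" already present; 3 new (v, e, n)
Total nodes = 11 + 5 + 3 + 5 + 9 + 3 + 4 + 5 + 6 + 5 + 3 = 59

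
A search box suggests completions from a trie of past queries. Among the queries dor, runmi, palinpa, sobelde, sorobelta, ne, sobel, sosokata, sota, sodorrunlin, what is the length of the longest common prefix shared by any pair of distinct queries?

5

Equivalently: take the maximum, over all pairs, of their longest common prefix length.
e.g. "sobel" and "sobelde" share the prefix "sobel" of length 5; no pair shares a longer one.
Longest shared-prefix length: 5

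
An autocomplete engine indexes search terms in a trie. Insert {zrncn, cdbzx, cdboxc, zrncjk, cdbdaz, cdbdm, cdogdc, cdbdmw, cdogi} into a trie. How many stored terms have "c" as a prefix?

7

Filter for entries beginning with "c":
Matches: "cdbdaz", "cdbdm", "cdbdmw", "cdboxc", "cdbzx", "cdogdc", "cdogi"
Count: 7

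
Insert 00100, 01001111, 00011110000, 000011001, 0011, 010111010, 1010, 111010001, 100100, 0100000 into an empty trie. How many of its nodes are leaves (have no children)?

10

A leaf is a node with no children — equivalently, the end of a word that is not a proper prefix of any other stored word.
Those words: "000011001", "00011110000", "00100", "0011", "0100000", "01001111", "010111010", "100100", "1010", "111010001"
Leaf count: 10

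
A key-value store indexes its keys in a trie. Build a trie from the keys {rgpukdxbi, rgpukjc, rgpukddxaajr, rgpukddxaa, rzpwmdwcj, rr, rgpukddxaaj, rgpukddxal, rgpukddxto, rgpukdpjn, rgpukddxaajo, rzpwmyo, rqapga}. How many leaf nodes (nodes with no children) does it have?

11

Leaves are exactly the stored words that no other stored word extends.
Those words: "rgpukddxaajo", "rgpukddxaajr", "rgpukddxal", "rgpukddxto", "rgpukdpjn", "rgpukdxbi", "rgpukjc", "rqapga", "rr", "rzpwmdwcj", "rzpwmyo"
Leaf count: 11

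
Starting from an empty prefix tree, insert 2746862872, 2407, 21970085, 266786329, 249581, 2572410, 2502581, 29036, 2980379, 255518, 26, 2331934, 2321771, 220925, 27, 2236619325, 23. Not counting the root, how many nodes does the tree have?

80

Count nodes per top-level branch (shared prefixes stored once):
  '2'-branch (21970085, 220925, 2236619325, 23, 2321771, 2331934, 2407, 249581, 2502581, 255518, 2572410, 26, 266786329, 27, 2746862872, 29036, 2980379): 80 nodes
Sum: 80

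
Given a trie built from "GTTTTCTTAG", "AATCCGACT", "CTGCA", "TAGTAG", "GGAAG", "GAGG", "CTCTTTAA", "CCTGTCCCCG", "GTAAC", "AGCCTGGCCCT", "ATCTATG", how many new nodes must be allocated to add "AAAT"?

2

The longest prefix of "AAAT" already in the trie is "AA" (length 2).
New nodes needed: |"AAAT"| − 2 = 4 − 2 = 2.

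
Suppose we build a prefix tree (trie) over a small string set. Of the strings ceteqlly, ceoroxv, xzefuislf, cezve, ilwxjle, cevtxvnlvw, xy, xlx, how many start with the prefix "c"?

4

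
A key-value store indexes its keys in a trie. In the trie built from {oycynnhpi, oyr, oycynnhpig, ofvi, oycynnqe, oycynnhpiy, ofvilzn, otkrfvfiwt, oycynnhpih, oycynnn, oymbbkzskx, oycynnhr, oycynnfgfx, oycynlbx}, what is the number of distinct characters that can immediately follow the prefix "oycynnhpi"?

3

Walk "oycynnhpi" from the root, arriving at one node.
Characters that immediately follow "oycynnhpi" among the stored strings: {g, h, y}.
That node has 3 child edges.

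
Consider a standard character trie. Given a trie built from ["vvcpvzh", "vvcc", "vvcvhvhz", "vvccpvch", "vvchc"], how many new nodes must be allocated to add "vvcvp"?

1

Walking "vvcvp" from the root, the first 4 characters ("vvcv") follow existing edges; "p" is the first miss.
New nodes needed: |"vvcvp"| − 4 = 5 − 4 = 1.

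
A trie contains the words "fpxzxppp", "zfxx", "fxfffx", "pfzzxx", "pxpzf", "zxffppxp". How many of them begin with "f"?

Traverse to the node for "f", then collect every word in that subtree.
Words under "f": fpxzxppp, fxfffx
Count: 2

2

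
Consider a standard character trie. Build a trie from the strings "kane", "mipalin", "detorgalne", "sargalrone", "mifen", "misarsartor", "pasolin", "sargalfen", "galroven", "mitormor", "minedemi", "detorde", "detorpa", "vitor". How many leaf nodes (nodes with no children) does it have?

14

A leaf is a node with no children — equivalently, the end of a word that is not a proper prefix of any other stored word.
Those words: "detorde", "detorgalne", "detorpa", "galroven", "kane", "mifen", "minedemi", "mipalin", "misarsartor", "mitormor", "pasolin", "sargalfen", "sargalrone", "vitor"
Leaf count: 14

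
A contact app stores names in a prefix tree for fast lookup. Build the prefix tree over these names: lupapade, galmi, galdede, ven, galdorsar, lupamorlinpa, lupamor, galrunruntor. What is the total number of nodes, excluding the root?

Trace insertions, counting only characters that open a new branch:
  "lupapade" → 8 new (l, u, p, a, p, a, d, e)
  "galmi" → 5 new (g, a, l, m, i)
  "galdede" → prefix "gal" already present; 4 new (d, e, d, e)
  "ven" → 3 new (v, e, n)
  "galdorsar" → prefix "gald" already present; 5 new (o, r, s, a, r)
  "lupamorlinpa" → prefix "lupa" already present; 8 new (m, o, r, l, i, n, p, a)
  "lupamor" → prefix "lupamor" already present; 0 new (none)
  "galrunruntor" → prefix "gal" already present; 9 new (r, u, n, r, u, n, t, o, r)
Total nodes = 8 + 5 + 4 + 3 + 5 + 8 + 0 + 9 = 42

42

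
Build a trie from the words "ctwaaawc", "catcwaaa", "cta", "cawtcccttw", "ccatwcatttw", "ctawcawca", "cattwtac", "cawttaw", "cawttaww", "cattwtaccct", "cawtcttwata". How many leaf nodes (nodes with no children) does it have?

A leaf is a node with no children — equivalently, the end of a word that is not a proper prefix of any other stored word.
Those words: "catcwaaa", "cattwtaccct", "cawtcccttw", "cawtcttwata", "cawttaww", "ccatwcatttw", "ctawcawca", "ctwaaawc"
Leaf count: 8

8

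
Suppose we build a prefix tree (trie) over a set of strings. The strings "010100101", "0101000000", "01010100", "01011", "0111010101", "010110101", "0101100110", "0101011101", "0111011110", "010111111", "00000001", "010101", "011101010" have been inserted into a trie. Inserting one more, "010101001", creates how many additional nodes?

Walking "010101001" from the root, the first 8 characters ("01010100") follow existing edges; "1" is the first miss.
Each of the 1 remaining characters creates one node.

1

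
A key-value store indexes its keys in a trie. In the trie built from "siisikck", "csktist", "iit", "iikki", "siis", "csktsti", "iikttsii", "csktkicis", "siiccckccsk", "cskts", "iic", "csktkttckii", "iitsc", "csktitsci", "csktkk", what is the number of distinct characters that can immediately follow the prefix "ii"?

The children of the "ii" node are the distinct next characters among strings starting with "ii".
Distinct next characters after "ii": c, k, t.
That node has 3 child edges.

3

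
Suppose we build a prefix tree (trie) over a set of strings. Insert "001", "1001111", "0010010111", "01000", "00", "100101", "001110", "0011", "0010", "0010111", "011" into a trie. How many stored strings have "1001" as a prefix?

2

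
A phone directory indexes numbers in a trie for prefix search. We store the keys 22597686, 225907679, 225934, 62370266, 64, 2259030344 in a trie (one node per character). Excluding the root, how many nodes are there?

Insert word by word; a character creates a node only if that edge doesn't already exist:
  "22597686" → 8 new (2, 2, 5, 9, 7, 6, 8, 6)
  "225907679" → prefix "2259" already present; 5 new (0, 7, 6, 7, 9)
  "225934" → prefix "2259" already present; 2 new (3, 4)
  "62370266" → 8 new (6, 2, 3, 7, 0, 2, 6, 6)
  "64" → prefix "6" already present; 1 new (4)
  "2259030344" → prefix "22590" already present; 5 new (3, 0, 3, 4, 4)
Total nodes = 8 + 5 + 2 + 8 + 1 + 5 = 29

29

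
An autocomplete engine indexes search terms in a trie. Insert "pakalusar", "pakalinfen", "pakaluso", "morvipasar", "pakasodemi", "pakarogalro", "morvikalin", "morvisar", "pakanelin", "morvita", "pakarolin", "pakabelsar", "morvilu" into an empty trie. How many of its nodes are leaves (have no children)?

Leaves are exactly the stored words that no other stored word extends.
Those words: "morvikalin", "morvilu", "morvipasar", "morvisar", "morvita", "pakabelsar", "pakalinfen", "pakalusar", "pakaluso", "pakanelin", "pakarogalro", "pakarolin", "pakasodemi"
Leaf count: 13

13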